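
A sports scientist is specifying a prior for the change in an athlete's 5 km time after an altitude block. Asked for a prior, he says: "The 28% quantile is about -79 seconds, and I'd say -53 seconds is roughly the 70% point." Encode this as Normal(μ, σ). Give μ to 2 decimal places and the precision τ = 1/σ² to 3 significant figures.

The p-quantile of Normal(μ,σ) is μ + z_p·σ, with z_{0.28} = -0.5828 and z_{0.7} = 0.5244.
Eliminate σ: μ = (z₂·x₁ − z₁·x₂)/(z₂ − z₁) = (0.5244·-79 − (-0.5828)·-53)/1.107 = -65.31.
Then σ = (x₂ − x₁)/(z₂ − z₁) = (-53 − -79)/1.107 = 23.48.
Precision τ = 1/σ² = 1/23.48² = 0.00181.

μ = -65.31, τ = 0.00181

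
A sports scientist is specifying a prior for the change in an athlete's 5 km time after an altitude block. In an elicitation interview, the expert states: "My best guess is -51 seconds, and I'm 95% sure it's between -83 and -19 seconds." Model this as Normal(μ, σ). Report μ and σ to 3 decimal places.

μ = -51.000, σ = 16.327

A symmetric 95% interval runs μ ± z·σ with z = 1.96.
Half-width = 32, so σ = 32/1.96 = 16.327.
μ is the stated best guess, -51.000.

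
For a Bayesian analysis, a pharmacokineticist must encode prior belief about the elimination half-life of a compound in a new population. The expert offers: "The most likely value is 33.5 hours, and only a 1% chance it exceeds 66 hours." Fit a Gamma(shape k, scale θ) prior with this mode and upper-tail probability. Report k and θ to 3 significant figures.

Gamma(k,θ) with k>1 has mode (k−1)θ, so θ = 33.5/(k−1).
Need P(X < 66) = 0.99 with θ tied to k this way. Start at k = 2, θ = 33.5: P(X<66) ≈ 0.586.
Too low — raise k to concentrate. Iterating converges to k ≈ 11.7.
Then θ = 33.5/(11.7−1) ≈ 3.13.

k ≈ 11.7, θ ≈ 3.13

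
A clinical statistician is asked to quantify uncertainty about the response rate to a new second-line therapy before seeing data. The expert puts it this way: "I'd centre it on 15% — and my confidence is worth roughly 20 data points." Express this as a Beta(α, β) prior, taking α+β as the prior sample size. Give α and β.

α = 3, β = 17

Under the effective-sample-size interpretation, Beta(α, β) has prior mean α/(α+β) and prior sample size α+β.
So α+β = 20 and α/(α+β) = 0.15, giving α = 0.15·20 = 3 and β = 20 − 3 = 17.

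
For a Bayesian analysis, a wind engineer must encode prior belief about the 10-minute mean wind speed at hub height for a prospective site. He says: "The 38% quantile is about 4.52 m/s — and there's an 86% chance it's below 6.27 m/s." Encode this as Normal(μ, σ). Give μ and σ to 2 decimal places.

The p-quantile of Normal(μ,σ) is μ + z_p·σ, with z_{0.38} = -0.3055 and z_{0.86} = 1.08.
Eliminate σ: μ = (z₂·x₁ − z₁·x₂)/(z₂ − z₁) = (1.08·4.52 − (-0.3055)·6.27)/1.386 = 4.91.
Then σ = (x₂ − x₁)/(z₂ − z₁) = (6.27 − 4.52)/1.386 = 1.26.

μ = 4.91, σ = 1.26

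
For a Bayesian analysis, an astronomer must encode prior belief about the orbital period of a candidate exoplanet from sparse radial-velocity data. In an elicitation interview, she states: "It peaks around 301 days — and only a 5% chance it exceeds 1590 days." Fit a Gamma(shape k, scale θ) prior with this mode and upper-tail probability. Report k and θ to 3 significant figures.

k ≈ 1.85, θ ≈ 353

Gamma(k,θ) with k>1 has mode (k−1)θ, so θ = 301/(k−1).
Need P(X < 1590) = 0.95 with θ tied to k this way. Start at k = 2, θ = 301: P(X<1590) ≈ 0.968.
Too high — lower k to spread out. Iterating converges to k ≈ 1.85.
Then θ = 301/(1.85−1) ≈ 353.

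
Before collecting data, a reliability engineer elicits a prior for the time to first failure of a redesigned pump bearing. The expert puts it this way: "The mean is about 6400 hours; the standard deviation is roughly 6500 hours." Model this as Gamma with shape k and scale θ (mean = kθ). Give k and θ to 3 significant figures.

For Gamma(k, scale θ): mean = kθ, variance = kθ², so CV = 1/√k.
CV = SD/mean = 6500/6400 = 1.016, hence k = 1/CV² = 0.969.
Then θ = mean/k = 6400/0.969 = 6600.

k ≈ 0.969, θ ≈ 6600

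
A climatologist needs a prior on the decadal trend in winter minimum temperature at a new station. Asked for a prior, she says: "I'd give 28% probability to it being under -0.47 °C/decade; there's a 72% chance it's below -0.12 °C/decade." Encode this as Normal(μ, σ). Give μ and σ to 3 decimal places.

μ = -0.295, σ = 0.300

For Normal(μ,σ), the p-quantile is μ + z_p·σ. Here z_{0.28} = -0.5828, z_{0.72} = 0.5828.
So -0.47 = μ − 0.5828σ and -0.12 = μ + 0.5828σ.
Subtracting: σ = (-0.12 − -0.47)/(0.5828 − (-0.5828)) = 0.300.
Then μ = -0.47 − (-0.5828)·0.300 = -0.295.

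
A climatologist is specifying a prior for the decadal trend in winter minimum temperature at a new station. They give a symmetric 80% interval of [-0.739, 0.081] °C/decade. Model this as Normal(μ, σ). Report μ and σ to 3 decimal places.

A symmetric 80% interval runs μ ± z·σ with z = 1.282.
Half-width = 0.41, so σ = 0.41/1.282 = 0.320.
μ is the interval midpoint, -0.329.

μ = -0.329, σ = 0.320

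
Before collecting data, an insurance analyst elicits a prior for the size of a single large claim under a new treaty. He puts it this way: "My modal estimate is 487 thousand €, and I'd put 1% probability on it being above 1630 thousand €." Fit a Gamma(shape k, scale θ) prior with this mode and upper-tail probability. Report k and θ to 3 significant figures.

k ≈ 4, θ ≈ 162

Gamma(k,θ) with k>1 has mode (k−1)θ, so θ = 487/(k−1).
Need P(X < 1630) = 0.99 with θ tied to k this way. Start at k = 2, θ = 487: P(X<1630) ≈ 0.847.
Too low — raise k to concentrate. Iterating converges to k ≈ 4.
Then θ = 487/(4−1) ≈ 162.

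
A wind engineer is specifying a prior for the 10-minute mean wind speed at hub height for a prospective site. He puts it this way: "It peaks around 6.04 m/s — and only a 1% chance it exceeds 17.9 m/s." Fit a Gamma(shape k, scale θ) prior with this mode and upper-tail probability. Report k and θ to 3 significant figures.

Gamma(k,θ) with k>1 has mode (k−1)θ, so θ = 6.04/(k−1).
Need P(X < 17.9) = 0.99 with θ tied to k this way. Start at k = 2, θ = 6.04: P(X<17.9) ≈ 0.795.
Too low — raise k to concentrate. Iterating converges to k ≈ 4.83.
Then θ = 6.04/(4.83−1) ≈ 1.58.

k ≈ 4.83, θ ≈ 1.58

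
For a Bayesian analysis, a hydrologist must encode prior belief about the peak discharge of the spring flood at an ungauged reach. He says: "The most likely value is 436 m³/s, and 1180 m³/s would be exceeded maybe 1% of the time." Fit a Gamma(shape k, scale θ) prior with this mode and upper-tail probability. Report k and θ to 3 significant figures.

k ≈ 5.65, θ ≈ 93.7

Gamma(k,θ) with k>1 has mode (k−1)θ, so θ = 436/(k−1).
Need P(X < 1180) = 0.99 with θ tied to k this way. Start at k = 2, θ = 436: P(X<1180) ≈ 0.753.
Too low — raise k to concentrate. Iterating converges to k ≈ 5.65.
Then θ = 436/(5.65−1) ≈ 93.7.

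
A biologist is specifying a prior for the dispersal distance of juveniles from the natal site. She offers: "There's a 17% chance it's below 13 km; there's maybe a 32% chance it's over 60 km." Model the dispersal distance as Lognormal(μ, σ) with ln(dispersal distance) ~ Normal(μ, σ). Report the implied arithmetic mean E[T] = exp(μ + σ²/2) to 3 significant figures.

If T ~ Lognormal(μ,σ) then ln T ~ Normal(μ,σ), so the p-quantile of ln T is μ + z_p·σ.
ln(13) = 2.565 and ln(60) = 4.094; z_{0.17} = -0.9542, z_{0.68} = 0.4677.
σ = (4.094 − 2.565)/(0.4677 − (-0.9542)) = 1.076.
μ = 2.565 − (-0.9542)·1.076 = 3.591.
E[T] = exp(μ + σ²/2) = exp(3.591 + 0.5785) = 64.7 km.

E[T] ≈ 64.7 km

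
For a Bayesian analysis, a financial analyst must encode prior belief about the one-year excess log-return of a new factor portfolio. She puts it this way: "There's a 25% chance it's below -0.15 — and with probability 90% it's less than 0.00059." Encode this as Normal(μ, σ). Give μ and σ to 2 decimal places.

For Normal(μ,σ), the p-quantile is μ + z_p·σ. Here z_{0.25} = -0.6745, z_{0.9} = 1.282.
So -0.15 = μ − 0.6745σ and 0.00059 = μ + 1.282σ.
Subtracting: σ = (0.00059 − -0.15)/(1.282 − (-0.6745)) = 0.08.
Then μ = -0.15 − (-0.6745)·0.08 = -0.10.

μ = -0.10, σ = 0.08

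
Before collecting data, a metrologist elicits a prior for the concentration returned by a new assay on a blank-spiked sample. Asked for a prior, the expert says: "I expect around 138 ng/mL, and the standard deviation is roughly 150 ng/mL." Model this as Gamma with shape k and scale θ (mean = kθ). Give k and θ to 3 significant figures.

For Gamma(k, scale θ): mean = kθ, variance = kθ², so CV = 1/√k.
CV = SD/mean = 150/138 = 1.087, hence k = 1/CV² = 0.846.
Then θ = mean/k = 138/0.846 = 163.

k ≈ 0.846, θ ≈ 163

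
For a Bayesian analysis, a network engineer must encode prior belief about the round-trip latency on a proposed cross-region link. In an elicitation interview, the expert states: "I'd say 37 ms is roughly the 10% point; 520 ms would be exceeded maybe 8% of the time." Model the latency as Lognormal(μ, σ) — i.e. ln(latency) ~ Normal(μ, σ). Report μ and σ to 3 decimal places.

If T ~ Lognormal(μ,σ) then ln T ~ Normal(μ,σ), so the p-quantile of ln T is μ + z_p·σ.
ln(37) = 3.611 and ln(520) = 6.254; z_{0.1} = -1.282, z_{0.92} = 1.405.
σ = (6.254 − 3.611)/(1.405 − (-1.282)) = 0.984.
μ = 3.611 − (-1.282)·0.984 = 4.872.

μ ≈ 4.872, σ ≈ 0.984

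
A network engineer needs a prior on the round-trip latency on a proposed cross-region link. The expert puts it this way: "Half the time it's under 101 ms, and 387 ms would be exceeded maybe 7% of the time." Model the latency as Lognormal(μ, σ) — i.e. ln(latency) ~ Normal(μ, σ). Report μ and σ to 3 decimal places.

μ ≈ 4.615, σ ≈ 0.910

If T ~ Lognormal(μ,σ) then ln T ~ Normal(μ,σ), so the p-quantile of ln T is μ + z_p·σ.
ln(101) = 4.615 and ln(387) = 5.958; z_{0.5} = 0, z_{0.93} = 1.476.
σ = (5.958 − 4.615)/(1.476 − (0)) = 0.910.
μ = 4.615 − (0)·0.910 = 4.615.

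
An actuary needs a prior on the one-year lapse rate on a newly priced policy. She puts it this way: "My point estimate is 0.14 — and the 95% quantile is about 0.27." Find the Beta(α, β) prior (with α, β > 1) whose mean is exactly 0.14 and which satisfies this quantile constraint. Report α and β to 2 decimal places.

α ≈ 3.32, β ≈ 20.42

With mean 0.14 fixed, write α = 0.14s, β = 0.86s where s = α+β.
Need P(θ < 0.27) = 0.95 under Beta(0.14s, 0.86s). Normal approximation: (q−m)/√(m(1−m)/s) ≈ z_{0.95} = 1.64, so s ≈ 0.14·0.86·(1.64)²/(0.27−0.14)² = 19.3.
At s = 19.3: P(θ<0.27) ≈ 0.934. Adjusting to match 0.95 gives s ≈ 23.74.
So α = 0.14·23.74 ≈ 3.32, β = 0.86·23.74 ≈ 20.42.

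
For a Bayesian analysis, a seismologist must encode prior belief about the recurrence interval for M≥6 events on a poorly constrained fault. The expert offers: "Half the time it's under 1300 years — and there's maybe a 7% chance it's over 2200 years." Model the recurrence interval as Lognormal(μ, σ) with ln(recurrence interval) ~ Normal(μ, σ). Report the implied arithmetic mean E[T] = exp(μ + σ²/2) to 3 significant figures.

E[T] ≈ 1390 years

If T ~ Lognormal(μ,σ) then ln T ~ Normal(μ,σ), so the p-quantile of ln T is μ + z_p·σ.
ln(1300) = 7.17 and ln(2200) = 7.696; z_{0.5} = 0, z_{0.93} = 1.476.
σ = (7.696 − 7.17)/(1.476 − (0)) = 0.356.
μ = 7.17 − (0)·0.356 = 7.170.
E[T] = exp(μ + σ²/2) = exp(7.170 + 0.0635) = 1390 years.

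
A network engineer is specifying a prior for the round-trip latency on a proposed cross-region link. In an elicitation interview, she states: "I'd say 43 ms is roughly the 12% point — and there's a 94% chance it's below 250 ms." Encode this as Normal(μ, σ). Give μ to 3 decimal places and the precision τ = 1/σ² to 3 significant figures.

The p-quantile of Normal(μ,σ) is μ + z_p·σ, with z_{0.12} = -1.175 and z_{0.94} = 1.555.
Eliminate σ: μ = (z₂·x₁ − z₁·x₂)/(z₂ − z₁) = (1.555·43 − (-1.175)·250)/2.73 = 132.100.
Then σ = (x₂ − x₁)/(z₂ − z₁) = (250 − 43)/2.73 = 75.831.
Precision τ = 1/σ² = 1/75.83² = 0.000174.

μ = 132.100, τ = 0.000174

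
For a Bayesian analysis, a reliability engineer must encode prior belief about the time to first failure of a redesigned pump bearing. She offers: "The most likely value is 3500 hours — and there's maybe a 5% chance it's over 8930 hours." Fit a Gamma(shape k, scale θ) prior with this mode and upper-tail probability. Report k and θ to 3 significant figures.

k ≈ 4.09, θ ≈ 1130

Gamma(k,θ) with k>1 has mode (k−1)θ, so θ = 3500/(k−1).
Need P(X < 8930) = 0.95 with θ tied to k this way. Start at k = 2, θ = 3500: P(X<8930) ≈ 0.723.
Too low — raise k to concentrate. Iterating converges to k ≈ 4.09.
Then θ = 3500/(4.09−1) ≈ 1130.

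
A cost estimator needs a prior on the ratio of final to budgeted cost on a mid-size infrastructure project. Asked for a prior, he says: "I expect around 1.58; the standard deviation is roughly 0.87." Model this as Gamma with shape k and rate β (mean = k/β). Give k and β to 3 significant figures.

k ≈ 3.3, β ≈ 2.09

For Gamma(k, rate β): mean = k/β, variance = k/β², so CV = 1/√k.
CV = SD/mean = 0.87/1.58 = 0.5506, hence k = 1/CV² = 3.3.
Then β = k/mean = 3.3/1.58 = 2.09.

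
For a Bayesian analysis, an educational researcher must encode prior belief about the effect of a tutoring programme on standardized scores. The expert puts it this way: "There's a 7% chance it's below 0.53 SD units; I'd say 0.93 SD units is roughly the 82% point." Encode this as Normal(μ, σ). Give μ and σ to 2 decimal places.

μ = 0.78, σ = 0.17

The p-quantile of Normal(μ,σ) is μ + z_p·σ, with z_{0.07} = -1.476 and z_{0.82} = 0.9154.
Eliminate σ: μ = (z₂·x₁ − z₁·x₂)/(z₂ − z₁) = (0.9154·0.53 − (-1.476)·0.93)/2.391 = 0.78.
Then σ = (x₂ − x₁)/(z₂ − z₁) = (0.93 − 0.53)/2.391 = 0.17.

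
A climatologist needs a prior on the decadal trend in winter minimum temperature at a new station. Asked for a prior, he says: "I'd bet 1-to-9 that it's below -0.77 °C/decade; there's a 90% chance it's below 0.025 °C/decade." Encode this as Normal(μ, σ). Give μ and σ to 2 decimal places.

For Normal(μ,σ), the p-quantile is μ + z_p·σ. Here z_{0.1} = -1.282, z_{0.9} = 1.282.
So -0.77 = μ − 1.282σ and 0.025 = μ + 1.282σ.
Subtracting: σ = (0.025 − -0.77)/(1.282 − (-1.282)) = 0.31.
Then μ = -0.77 − (-1.282)·0.31 = -0.37.

μ = -0.37, σ = 0.31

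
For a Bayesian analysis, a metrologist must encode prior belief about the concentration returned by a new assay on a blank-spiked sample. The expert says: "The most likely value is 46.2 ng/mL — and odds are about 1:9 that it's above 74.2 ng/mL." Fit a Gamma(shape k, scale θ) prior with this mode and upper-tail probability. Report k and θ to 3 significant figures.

k ≈ 9.37, θ ≈ 5.52

Gamma(k,θ) with k>1 has mode (k−1)θ, so θ = 46.2/(k−1).
Need P(X < 74.2) = 0.9 with θ tied to k this way. Start at k = 2, θ = 46.2: P(X<74.2) ≈ 0.477.
Too low — raise k to concentrate. Iterating converges to k ≈ 9.37.
Then θ = 46.2/(9.37−1) ≈ 5.52.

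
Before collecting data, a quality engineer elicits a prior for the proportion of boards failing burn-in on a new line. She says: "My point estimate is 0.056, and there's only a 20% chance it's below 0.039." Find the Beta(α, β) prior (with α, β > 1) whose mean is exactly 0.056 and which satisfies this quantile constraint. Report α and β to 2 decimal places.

α ≈ 7.53, β ≈ 126.88

With mean 0.056 fixed, write α = 0.056s, β = 0.944s where s = α+β.
Need P(θ < 0.039) = 0.2 under Beta(0.056s, 0.944s). Normal approximation: (q−m)/√(m(1−m)/s) ≈ z_{0.2} = -0.842, so s ≈ 0.056·0.944·(-0.842)²/(0.039−0.056)² = 129.6.
At s = 129.6: P(θ<0.039) ≈ 0.206. Adjusting to match 0.2 gives s ≈ 134.41.
So α = 0.056·134.41 ≈ 7.53, β = 0.944·134.41 ≈ 126.88.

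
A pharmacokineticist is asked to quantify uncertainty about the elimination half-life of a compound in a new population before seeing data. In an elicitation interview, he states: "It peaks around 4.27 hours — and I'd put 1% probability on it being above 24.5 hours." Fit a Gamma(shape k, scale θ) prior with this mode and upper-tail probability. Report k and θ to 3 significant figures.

Gamma(k,θ) with k>1 has mode (k−1)θ, so θ = 4.27/(k−1).
Need P(X < 24.5) = 0.99 with θ tied to k this way. Start at k = 2, θ = 4.27: P(X<24.5) ≈ 0.978.
Too low — raise k to concentrate. Iterating converges to k ≈ 2.23.
Then θ = 4.27/(2.23−1) ≈ 3.47.

k ≈ 2.23, θ ≈ 3.47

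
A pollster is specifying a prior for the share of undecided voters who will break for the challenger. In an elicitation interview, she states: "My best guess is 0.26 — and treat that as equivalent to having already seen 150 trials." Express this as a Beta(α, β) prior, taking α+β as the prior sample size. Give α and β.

α = 39, β = 111

Under the effective-sample-size interpretation, Beta(α, β) has prior mean α/(α+β) and prior sample size α+β.
So α+β = 150 and α/(α+β) = 0.26, giving α = 0.26·150 = 39 and β = 150 − 39 = 111.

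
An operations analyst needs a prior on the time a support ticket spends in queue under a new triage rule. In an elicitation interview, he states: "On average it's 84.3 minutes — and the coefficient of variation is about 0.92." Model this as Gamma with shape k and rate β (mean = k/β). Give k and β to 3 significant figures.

For Gamma(k, rate β): mean = k/β, variance = k/β², so CV = 1/√k.
CV = 0.92, hence k = 1/CV² = 1.18.
Then β = k/mean = 1.18/84.3 = 0.014.

k ≈ 1.18, β ≈ 0.014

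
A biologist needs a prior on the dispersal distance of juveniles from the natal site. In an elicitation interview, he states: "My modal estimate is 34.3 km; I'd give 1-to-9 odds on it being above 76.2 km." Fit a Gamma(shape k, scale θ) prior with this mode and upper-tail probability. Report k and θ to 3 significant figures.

k ≈ 4.02, θ ≈ 11.4

Gamma(k,θ) with k>1 has mode (k−1)θ, so θ = 34.3/(k−1).
Need P(X < 76.2) = 0.9 with θ tied to k this way. Start at k = 2, θ = 34.3: P(X<76.2) ≈ 0.651.
Too low — raise k to concentrate. Iterating converges to k ≈ 4.02.
Then θ = 34.3/(4.02−1) ≈ 11.4.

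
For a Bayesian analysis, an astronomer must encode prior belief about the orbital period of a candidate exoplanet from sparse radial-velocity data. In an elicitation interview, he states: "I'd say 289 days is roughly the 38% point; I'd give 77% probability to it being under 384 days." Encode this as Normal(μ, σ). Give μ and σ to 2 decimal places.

μ = 316.79, σ = 90.97

For Normal(μ,σ), the p-quantile is μ + z_p·σ. Here z_{0.38} = -0.3055, z_{0.77} = 0.7388.
So 289 = μ − 0.3055σ and 384 = μ + 0.7388σ.
Subtracting: σ = (384 − 289)/(0.7388 − (-0.3055)) = 90.97.
Then μ = 289 − (-0.3055)·90.97 = 316.79.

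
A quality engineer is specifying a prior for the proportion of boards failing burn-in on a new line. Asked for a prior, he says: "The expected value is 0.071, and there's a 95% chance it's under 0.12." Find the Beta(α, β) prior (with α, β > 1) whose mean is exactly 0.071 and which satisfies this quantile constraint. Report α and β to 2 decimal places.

With mean 0.071 fixed, write α = 0.071s, β = 0.929s where s = α+β.
Need P(θ < 0.12) = 0.95 under Beta(0.071s, 0.929s). Normal approximation: (q−m)/√(m(1−m)/s) ≈ z_{0.95} = 1.64, so s ≈ 0.071·0.929·(1.64)²/(0.12−0.071)² = 74.3.
At s = 74.3: P(θ<0.12) ≈ 0.935. Adjusting to match 0.95 gives s ≈ 90.28.
So α = 0.071·90.28 ≈ 6.41, β = 0.929·90.28 ≈ 83.87.

α ≈ 6.41, β ≈ 83.87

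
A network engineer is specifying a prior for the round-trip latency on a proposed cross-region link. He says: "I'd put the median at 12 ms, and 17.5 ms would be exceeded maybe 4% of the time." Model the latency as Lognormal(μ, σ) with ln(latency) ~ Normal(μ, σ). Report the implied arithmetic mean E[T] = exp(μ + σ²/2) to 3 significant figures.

E[T] ≈ 12.3 ms

If T ~ Lognormal(μ,σ) then ln T ~ Normal(μ,σ), so the p-quantile of ln T is μ + z_p·σ.
ln(12) = 2.485 and ln(17.5) = 2.862; z_{0.5} = 0, z_{0.96} = 1.751.
σ = (2.862 − 2.485)/(1.751 − (0)) = 0.216.
μ = 2.485 − (0)·0.216 = 2.485.
E[T] = exp(μ + σ²/2) = exp(2.485 + 0.0232) = 12.3 ms.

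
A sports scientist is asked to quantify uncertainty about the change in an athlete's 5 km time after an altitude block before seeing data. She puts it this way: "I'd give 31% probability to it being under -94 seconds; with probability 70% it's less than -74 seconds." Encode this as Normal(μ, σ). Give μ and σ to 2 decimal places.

μ = -84.28, σ = 19.60

The p-quantile of Normal(μ,σ) is μ + z_p·σ, with z_{0.31} = -0.4959 and z_{0.7} = 0.5244.
Eliminate σ: μ = (z₂·x₁ − z₁·x₂)/(z₂ − z₁) = (0.5244·-94 − (-0.4959)·-74)/1.02 = -84.28.
Then σ = (x₂ − x₁)/(z₂ − z₁) = (-74 − -94)/1.02 = 19.60.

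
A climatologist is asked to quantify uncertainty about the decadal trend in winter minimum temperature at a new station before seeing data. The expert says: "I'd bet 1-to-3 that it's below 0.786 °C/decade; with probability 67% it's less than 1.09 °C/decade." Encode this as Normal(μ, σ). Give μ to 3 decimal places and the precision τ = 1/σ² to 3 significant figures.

For Normal(μ,σ), the p-quantile is μ + z_p·σ. Here z_{0.25} = -0.6745, z_{0.67} = 0.4399.
So 0.786 = μ − 0.6745σ and 1.09 = μ + 0.4399σ.
Subtracting: σ = (1.09 − 0.786)/(0.4399 − (-0.6745)) = 0.273.
Then μ = 0.786 − (-0.6745)·0.273 = 0.970.
Precision τ = 1/σ² = 1/0.2728² = 13.4.

μ = 0.970, τ = 13.4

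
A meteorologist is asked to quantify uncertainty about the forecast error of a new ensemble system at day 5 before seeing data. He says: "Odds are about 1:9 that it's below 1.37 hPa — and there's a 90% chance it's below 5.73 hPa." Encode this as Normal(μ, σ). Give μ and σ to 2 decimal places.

μ = 3.55, σ = 1.70

The p-quantile of Normal(μ,σ) is μ + z_p·σ, with z_{0.1} = -1.282 and z_{0.9} = 1.282.
Eliminate σ: μ = (z₂·x₁ − z₁·x₂)/(z₂ − z₁) = (1.282·1.37 − (-1.282)·5.73)/2.563 = 3.55.
Then σ = (x₂ − x₁)/(z₂ − z₁) = (5.73 − 1.37)/2.563 = 1.70.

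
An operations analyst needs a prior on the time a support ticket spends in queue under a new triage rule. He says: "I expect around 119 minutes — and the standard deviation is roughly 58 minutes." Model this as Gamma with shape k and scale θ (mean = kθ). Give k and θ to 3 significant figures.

For Gamma(k, scale θ): mean = kθ, variance = kθ², so CV = 1/√k.
CV = SD/mean = 58/119 = 0.4874, hence k = 1/CV² = 4.21.
Then θ = mean/k = 119/4.21 = 28.3.

k ≈ 4.21, θ ≈ 28.3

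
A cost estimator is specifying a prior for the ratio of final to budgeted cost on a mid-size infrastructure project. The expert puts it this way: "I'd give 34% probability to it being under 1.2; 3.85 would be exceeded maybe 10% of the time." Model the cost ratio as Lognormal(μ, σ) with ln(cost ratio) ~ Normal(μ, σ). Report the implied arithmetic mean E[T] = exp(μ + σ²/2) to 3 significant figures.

E[T] ≈ 2.02

If T ~ Lognormal(μ,σ) then ln T ~ Normal(μ,σ), so the p-quantile of ln T is μ + z_p·σ.
ln(1.2) = 0.1823 and ln(3.85) = 1.348; z_{0.34} = -0.4125, z_{0.9} = 1.282.
σ = (1.348 − 0.1823)/(1.282 − (-0.4125)) = 0.688.
μ = 0.1823 − (-0.4125)·0.688 = 0.466.
E[T] = exp(μ + σ²/2) = exp(0.466 + 0.2368) = 2.02.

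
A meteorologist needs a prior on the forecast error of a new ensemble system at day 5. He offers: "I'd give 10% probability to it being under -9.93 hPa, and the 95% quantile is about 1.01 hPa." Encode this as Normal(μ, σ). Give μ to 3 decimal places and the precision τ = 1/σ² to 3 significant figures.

The p-quantile of Normal(μ,σ) is μ + z_p·σ, with z_{0.1} = -1.282 and z_{0.95} = 1.645.
Eliminate σ: μ = (z₂·x₁ − z₁·x₂)/(z₂ − z₁) = (1.645·-9.93 − (-1.282)·1.01)/2.926 = -5.139.
Then σ = (x₂ − x₁)/(z₂ − z₁) = (1.01 − -9.93)/2.926 = 3.738.
Precision τ = 1/σ² = 1/3.738² = 0.0716.

μ = -5.139, τ = 0.0716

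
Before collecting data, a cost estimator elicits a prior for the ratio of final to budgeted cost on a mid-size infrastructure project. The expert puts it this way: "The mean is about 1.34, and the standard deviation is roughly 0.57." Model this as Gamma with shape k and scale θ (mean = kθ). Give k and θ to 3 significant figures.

For Gamma(k, scale θ): mean = kθ, variance = kθ², so CV = 1/√k.
CV = SD/mean = 0.57/1.34 = 0.4254, hence k = 1/CV² = 5.53.
Then θ = mean/k = 1.34/5.53 = 0.242.

k ≈ 5.53, θ ≈ 0.242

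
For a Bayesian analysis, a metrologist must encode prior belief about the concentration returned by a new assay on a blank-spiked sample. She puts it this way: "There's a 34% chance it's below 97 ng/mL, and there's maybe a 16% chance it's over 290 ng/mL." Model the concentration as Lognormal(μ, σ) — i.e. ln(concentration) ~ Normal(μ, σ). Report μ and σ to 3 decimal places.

If T ~ Lognormal(μ,σ) then ln T ~ Normal(μ,σ), so the p-quantile of ln T is μ + z_p·σ.
ln(97) = 4.575 and ln(290) = 5.67; z_{0.34} = -0.4125, z_{0.84} = 0.9945.
σ = (5.67 − 4.575)/(0.9945 − (-0.4125)) = 0.778.
μ = 4.575 − (-0.4125)·0.778 = 4.896.

μ ≈ 4.896, σ ≈ 0.778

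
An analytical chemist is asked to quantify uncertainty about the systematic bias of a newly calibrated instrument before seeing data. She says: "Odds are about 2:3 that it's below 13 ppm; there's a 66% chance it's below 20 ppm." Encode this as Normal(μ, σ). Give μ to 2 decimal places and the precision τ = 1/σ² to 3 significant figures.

For Normal(μ,σ), the p-quantile is μ + z_p·σ. Here z_{0.4} = -0.2533, z_{0.66} = 0.4125.
So 13 = μ − 0.2533σ and 20 = μ + 0.4125σ.
Subtracting: σ = (20 − 13)/(0.4125 − (-0.2533)) = 10.51.
Then μ = 13 − (-0.2533)·10.51 = 15.66.
Precision τ = 1/σ² = 1/10.51² = 0.00905.

μ = 15.66, τ = 0.00905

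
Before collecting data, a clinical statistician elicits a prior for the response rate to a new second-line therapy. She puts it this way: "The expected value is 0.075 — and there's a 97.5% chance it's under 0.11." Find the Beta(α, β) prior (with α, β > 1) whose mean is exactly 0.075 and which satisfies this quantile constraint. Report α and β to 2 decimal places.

α ≈ 19.40, β ≈ 239.30

With mean 0.075 fixed, write α = 0.075s, β = 0.925s where s = α+β.
Need P(θ < 0.11) = 0.975 under Beta(0.075s, 0.925s). Normal approximation: (q−m)/√(m(1−m)/s) ≈ z_{0.975} = 1.96, so s ≈ 0.075·0.925·(1.96)²/(0.11−0.075)² = 217.6.
At s = 217.6: P(θ<0.11) ≈ 0.965. Adjusting to match 0.975 gives s ≈ 258.70.
So α = 0.075·258.70 ≈ 19.40, β = 0.925·258.70 ≈ 239.30.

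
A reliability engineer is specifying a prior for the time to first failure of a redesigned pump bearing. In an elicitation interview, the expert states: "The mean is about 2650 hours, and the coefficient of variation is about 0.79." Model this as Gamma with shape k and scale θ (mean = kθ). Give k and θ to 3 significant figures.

k ≈ 1.6, θ ≈ 1650

For Gamma(k, scale θ): mean = kθ, variance = kθ², so CV = 1/√k.
CV = 0.79, hence k = 1/CV² = 1.6.
Then θ = mean/k = 2650/1.6 = 1650.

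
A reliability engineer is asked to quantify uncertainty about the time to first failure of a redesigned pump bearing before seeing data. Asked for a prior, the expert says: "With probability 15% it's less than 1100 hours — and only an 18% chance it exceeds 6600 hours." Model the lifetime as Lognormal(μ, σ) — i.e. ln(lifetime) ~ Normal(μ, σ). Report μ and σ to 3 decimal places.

If T ~ Lognormal(μ,σ) then ln T ~ Normal(μ,σ), so the p-quantile of ln T is μ + z_p·σ.
ln(1100) = 7.003 and ln(6600) = 8.795; z_{0.15} = -1.036, z_{0.82} = 0.9154.
σ = (8.795 − 7.003)/(0.9154 − (-1.036)) = 0.918.
μ = 7.003 − (-1.036)·0.918 = 7.955.

μ ≈ 7.955, σ ≈ 0.918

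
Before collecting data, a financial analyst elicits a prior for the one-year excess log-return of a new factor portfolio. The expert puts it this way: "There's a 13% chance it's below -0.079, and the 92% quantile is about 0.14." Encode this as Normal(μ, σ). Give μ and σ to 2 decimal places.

The p-quantile of Normal(μ,σ) is μ + z_p·σ, with z_{0.13} = -1.126 and z_{0.92} = 1.405.
Eliminate σ: μ = (z₂·x₁ − z₁·x₂)/(z₂ − z₁) = (1.405·-0.079 − (-1.126)·0.14)/2.531 = 0.02.
Then σ = (x₂ − x₁)/(z₂ − z₁) = (0.14 − -0.079)/2.531 = 0.09.

μ = 0.02, σ = 0.09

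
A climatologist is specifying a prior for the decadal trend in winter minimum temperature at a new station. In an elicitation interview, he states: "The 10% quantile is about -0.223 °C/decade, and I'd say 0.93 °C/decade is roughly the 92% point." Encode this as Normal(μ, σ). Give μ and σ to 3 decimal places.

For Normal(μ,σ), the p-quantile is μ + z_p·σ. Here z_{0.1} = -1.282, z_{0.92} = 1.405.
So -0.223 = μ − 1.282σ and 0.93 = μ + 1.405σ.
Subtracting: σ = (0.93 − -0.223)/(1.405 − (-1.282)) = 0.429.
Then μ = -0.223 − (-1.282)·0.429 = 0.327.

μ = 0.327, σ = 0.429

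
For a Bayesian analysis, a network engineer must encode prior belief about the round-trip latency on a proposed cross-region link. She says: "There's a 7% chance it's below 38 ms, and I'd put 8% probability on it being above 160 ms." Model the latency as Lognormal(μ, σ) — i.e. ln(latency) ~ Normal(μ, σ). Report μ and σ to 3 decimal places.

μ ≈ 4.374, σ ≈ 0.499

If T ~ Lognormal(μ,σ) then ln T ~ Normal(μ,σ), so the p-quantile of ln T is μ + z_p·σ.
ln(38) = 3.638 and ln(160) = 5.075; z_{0.07} = -1.476, z_{0.92} = 1.405.
σ = (5.075 − 3.638)/(1.405 − (-1.476)) = 0.499.
μ = 3.638 − (-1.476)·0.499 = 4.374.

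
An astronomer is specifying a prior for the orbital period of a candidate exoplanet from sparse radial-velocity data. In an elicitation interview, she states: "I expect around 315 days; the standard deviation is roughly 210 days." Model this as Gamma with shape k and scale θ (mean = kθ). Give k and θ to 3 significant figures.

k ≈ 2.25, θ ≈ 140

For Gamma(k, scale θ): mean = kθ, variance = kθ², so CV = 1/√k.
CV = SD/mean = 210/315 = 0.6667, hence k = 1/CV² = 2.25.
Then θ = mean/k = 315/2.25 = 140.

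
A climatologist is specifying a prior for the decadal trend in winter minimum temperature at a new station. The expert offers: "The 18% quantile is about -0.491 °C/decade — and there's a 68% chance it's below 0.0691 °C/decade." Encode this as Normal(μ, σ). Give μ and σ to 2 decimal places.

μ = -0.12, σ = 0.40

For Normal(μ,σ), the p-quantile is μ + z_p·σ. Here z_{0.18} = -0.9154, z_{0.68} = 0.4677.
So -0.491 = μ − 0.9154σ and 0.0691 = μ + 0.4677σ.
Subtracting: σ = (0.0691 − -0.491)/(0.4677 − (-0.9154)) = 0.40.
Then μ = -0.491 − (-0.9154)·0.40 = -0.12.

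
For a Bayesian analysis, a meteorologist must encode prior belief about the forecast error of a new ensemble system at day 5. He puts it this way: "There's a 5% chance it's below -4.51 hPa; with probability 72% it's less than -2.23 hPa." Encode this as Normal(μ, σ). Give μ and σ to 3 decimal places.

The p-quantile of Normal(μ,σ) is μ + z_p·σ, with z_{0.05} = -1.645 and z_{0.72} = 0.5828.
Eliminate σ: μ = (z₂·x₁ − z₁·x₂)/(z₂ − z₁) = (0.5828·-4.51 − (-1.645)·-2.23)/2.228 = -2.827.
Then σ = (x₂ − x₁)/(z₂ − z₁) = (-2.23 − -4.51)/2.228 = 1.023.

μ = -2.827, σ = 1.023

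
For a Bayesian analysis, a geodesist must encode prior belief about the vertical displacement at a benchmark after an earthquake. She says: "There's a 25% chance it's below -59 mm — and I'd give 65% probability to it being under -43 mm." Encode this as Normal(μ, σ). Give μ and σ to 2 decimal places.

μ = -48.82, σ = 15.10

The p-quantile of Normal(μ,σ) is μ + z_p·σ, with z_{0.25} = -0.6745 and z_{0.65} = 0.3853.
Eliminate σ: μ = (z₂·x₁ − z₁·x₂)/(z₂ − z₁) = (0.3853·-59 − (-0.6745)·-43)/1.06 = -48.82.
Then σ = (x₂ − x₁)/(z₂ − z₁) = (-43 − -59)/1.06 = 15.10.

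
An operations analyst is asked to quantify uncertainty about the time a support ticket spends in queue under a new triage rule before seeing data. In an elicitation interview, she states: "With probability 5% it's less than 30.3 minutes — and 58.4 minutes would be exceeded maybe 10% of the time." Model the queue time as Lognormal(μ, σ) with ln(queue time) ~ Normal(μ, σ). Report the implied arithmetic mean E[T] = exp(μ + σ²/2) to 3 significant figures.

If T ~ Lognormal(μ,σ) then ln T ~ Normal(μ,σ), so the p-quantile of ln T is μ + z_p·σ.
ln(30.3) = 3.411 and ln(58.4) = 4.067; z_{0.05} = -1.645, z_{0.9} = 1.282.
σ = (4.067 − 3.411)/(1.282 − (-1.645)) = 0.224.
μ = 3.411 − (-1.645)·0.224 = 3.780.
E[T] = exp(μ + σ²/2) = exp(3.780 + 0.0251) = 44.9 minutes.

E[T] ≈ 44.9 minutes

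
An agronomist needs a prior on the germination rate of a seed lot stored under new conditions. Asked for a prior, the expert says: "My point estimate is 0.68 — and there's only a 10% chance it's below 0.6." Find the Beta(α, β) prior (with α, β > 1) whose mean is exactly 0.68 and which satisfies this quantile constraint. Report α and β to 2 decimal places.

α ≈ 38.97, β ≈ 18.34

With mean 0.68 fixed, write α = 0.68s, β = 0.32s where s = α+β.
Need P(θ < 0.6) = 0.1 under Beta(0.68s, 0.32s). Normal approximation: (q−m)/√(m(1−m)/s) ≈ z_{0.1} = -1.28, so s ≈ 0.68·0.32·(-1.28)²/(0.6−0.68)² = 55.8.
At s = 55.8: P(θ<0.6) ≈ 0.103. Adjusting to match 0.1 gives s ≈ 57.31.
So α = 0.68·57.31 ≈ 38.97, β = 0.32·57.31 ≈ 18.34.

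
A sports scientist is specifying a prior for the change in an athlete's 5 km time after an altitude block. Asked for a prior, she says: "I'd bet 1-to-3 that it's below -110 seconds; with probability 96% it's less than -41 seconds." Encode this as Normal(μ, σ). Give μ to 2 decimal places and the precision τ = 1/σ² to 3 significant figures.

The p-quantile of Normal(μ,σ) is μ + z_p·σ, with z_{0.25} = -0.6745 and z_{0.96} = 1.751.
Eliminate σ: μ = (z₂·x₁ − z₁·x₂)/(z₂ − z₁) = (1.751·-110 − (-0.6745)·-41)/2.425 = -90.81.
Then σ = (x₂ − x₁)/(z₂ − z₁) = (-41 − -110)/2.425 = 28.45.
Precision τ = 1/σ² = 1/28.45² = 0.00124.

μ = -90.81, τ = 0.00124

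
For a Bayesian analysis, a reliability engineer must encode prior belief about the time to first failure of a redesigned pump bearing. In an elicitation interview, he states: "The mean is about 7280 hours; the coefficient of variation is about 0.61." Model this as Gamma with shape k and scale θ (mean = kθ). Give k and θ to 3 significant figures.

For Gamma(k, scale θ): mean = kθ, variance = kθ², so CV = 1/√k.
CV = 0.61, hence k = 1/CV² = 2.69.
Then θ = mean/k = 7280/2.69 = 2710.

k ≈ 2.69, θ ≈ 2710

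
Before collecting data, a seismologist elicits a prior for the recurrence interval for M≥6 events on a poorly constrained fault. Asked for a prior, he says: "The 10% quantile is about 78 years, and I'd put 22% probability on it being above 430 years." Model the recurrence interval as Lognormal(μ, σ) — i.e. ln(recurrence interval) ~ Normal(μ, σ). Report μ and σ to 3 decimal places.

If T ~ Lognormal(μ,σ) then ln T ~ Normal(μ,σ), so the p-quantile of ln T is μ + z_p·σ.
ln(78) = 4.357 and ln(430) = 6.064; z_{0.1} = -1.282, z_{0.78} = 0.7722.
σ = (6.064 − 4.357)/(0.7722 − (-1.282)) = 0.831.
μ = 4.357 − (-1.282)·0.831 = 5.422.

μ ≈ 5.422, σ ≈ 0.831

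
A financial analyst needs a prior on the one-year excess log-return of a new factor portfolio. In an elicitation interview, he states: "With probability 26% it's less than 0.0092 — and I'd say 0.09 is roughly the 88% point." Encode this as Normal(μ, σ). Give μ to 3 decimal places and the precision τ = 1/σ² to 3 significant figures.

The p-quantile of Normal(μ,σ) is μ + z_p·σ, with z_{0.26} = -0.6433 and z_{0.88} = 1.175.
Eliminate σ: μ = (z₂·x₁ − z₁·x₂)/(z₂ − z₁) = (1.175·0.0092 − (-0.6433)·0.09)/1.818 = 0.038.
Then σ = (x₂ − x₁)/(z₂ − z₁) = (0.09 − 0.0092)/1.818 = 0.044.
Precision τ = 1/σ² = 1/0.04444² = 506.

μ = 0.038, τ = 506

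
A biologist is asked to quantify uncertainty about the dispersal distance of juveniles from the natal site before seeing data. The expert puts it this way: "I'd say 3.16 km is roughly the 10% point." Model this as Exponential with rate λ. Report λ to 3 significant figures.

P(T < 3.16) = 1 − e^(−λ·3.16) = 0.1, so λ = −ln(1−0.1)/3.16 = −ln(0.9)/3.16 = 0.0333.

λ ≈ 0.0333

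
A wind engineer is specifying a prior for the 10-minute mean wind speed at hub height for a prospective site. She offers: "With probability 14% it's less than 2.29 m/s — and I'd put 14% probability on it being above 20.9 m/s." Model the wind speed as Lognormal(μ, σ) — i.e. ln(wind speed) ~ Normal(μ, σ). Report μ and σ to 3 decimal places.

μ ≈ 1.934, σ ≈ 1.023

If T ~ Lognormal(μ,σ) then ln T ~ Normal(μ,σ), so the p-quantile of ln T is μ + z_p·σ.
ln(2.29) = 0.8286 and ln(20.9) = 3.04; z_{0.14} = -1.08, z_{0.86} = 1.08.
σ = (3.04 − 0.8286)/(1.08 − (-1.08)) = 1.023.
μ = 0.8286 − (-1.08)·1.023 = 1.934.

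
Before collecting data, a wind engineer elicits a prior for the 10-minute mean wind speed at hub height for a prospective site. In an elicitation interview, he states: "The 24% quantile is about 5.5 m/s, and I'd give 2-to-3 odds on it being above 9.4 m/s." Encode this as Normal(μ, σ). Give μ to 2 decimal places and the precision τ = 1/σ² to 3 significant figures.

For Normal(μ,σ), the p-quantile is μ + z_p·σ. Here z_{0.24} = -0.7063, z_{0.6} = 0.2533.
So 5.5 = μ − 0.7063σ and 9.4 = μ + 0.2533σ.
Subtracting: σ = (9.4 − 5.5)/(0.2533 − (-0.7063)) = 4.06.
Then μ = 5.5 − (-0.7063)·4.06 = 8.37.
Precision τ = 1/σ² = 1/4.064² = 0.0605.

μ = 8.37, τ = 0.0605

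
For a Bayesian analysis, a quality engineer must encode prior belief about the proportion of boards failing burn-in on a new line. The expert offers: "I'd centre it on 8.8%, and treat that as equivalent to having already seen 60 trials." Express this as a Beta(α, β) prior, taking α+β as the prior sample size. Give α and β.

α = 5.28, β = 54.72

Under the effective-sample-size interpretation, Beta(α, β) has prior mean α/(α+β) and prior sample size α+β.
So α+β = 60 and α/(α+β) = 0.088, giving α = 0.088·60 = 5.28 and β = 60 − 5.28 = 54.72.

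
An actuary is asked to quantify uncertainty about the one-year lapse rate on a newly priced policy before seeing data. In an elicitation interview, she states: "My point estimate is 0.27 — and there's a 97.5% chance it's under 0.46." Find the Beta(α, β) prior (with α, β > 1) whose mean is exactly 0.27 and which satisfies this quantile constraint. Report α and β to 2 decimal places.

α ≈ 6.47, β ≈ 17.49

With mean 0.27 fixed, write α = 0.27s, β = 0.73s where s = α+β.
Need P(θ < 0.46) = 0.975 under Beta(0.27s, 0.73s). Normal approximation: (q−m)/√(m(1−m)/s) ≈ z_{0.975} = 1.96, so s ≈ 0.27·0.73·(1.96)²/(0.46−0.27)² = 21.0.
At s = 21.0: P(θ<0.46) ≈ 0.967. Adjusting to match 0.975 gives s ≈ 23.96.
So α = 0.27·23.96 ≈ 6.47, β = 0.73·23.96 ≈ 17.49.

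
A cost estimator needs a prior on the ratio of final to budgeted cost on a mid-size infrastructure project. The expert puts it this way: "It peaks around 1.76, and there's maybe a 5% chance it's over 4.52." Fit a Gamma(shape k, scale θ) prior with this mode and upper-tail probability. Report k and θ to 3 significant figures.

Gamma(k,θ) with k>1 has mode (k−1)θ, so θ = 1.76/(k−1).
Need P(X < 4.52) = 0.95 with θ tied to k this way. Start at k = 2, θ = 1.76: P(X<4.52) ≈ 0.726.
Too low — raise k to concentrate. Iterating converges to k ≈ 4.04.
Then θ = 1.76/(4.04−1) ≈ 0.578.

k ≈ 4.04, θ ≈ 0.578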